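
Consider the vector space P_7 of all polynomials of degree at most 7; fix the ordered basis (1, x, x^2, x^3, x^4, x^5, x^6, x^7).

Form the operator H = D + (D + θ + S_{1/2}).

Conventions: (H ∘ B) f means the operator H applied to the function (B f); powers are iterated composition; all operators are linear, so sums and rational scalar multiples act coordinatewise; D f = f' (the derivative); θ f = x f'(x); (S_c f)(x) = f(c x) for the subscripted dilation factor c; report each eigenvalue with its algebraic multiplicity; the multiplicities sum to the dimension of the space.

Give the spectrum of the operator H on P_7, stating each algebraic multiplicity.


image of 1: 1
image of x: (3/2)x + 2
image of x^2: (9/4)x^2 + 4x
image of x^3: (25/8)x^3 + 6x^2
image of x^4: (65/16)x^4 + 8x^3
image of x^5: (161/32)x^5 + 10x^4
image of x^6: (385/64)x^6 + 12x^5
image of x^7: (897/128)x^7 + 14x^6
the matrix is upper triangular; its diagonal is (1, 3/2, 9/4, 25/8, 65/16, 161/32, 385/64, 897/128)
for a triangular matrix the eigenvalues are the diagonal entries, with algebraic multiplicity their repetition count

λ = 1 (multiplicity 1), λ = 3/2 (multiplicity 1), λ = 9/4 (multiplicity 1), λ = 25/8 (multiplicity 1), λ = 65/16 (multiplicity 1), λ = 161/32 (multiplicity 1), λ = 385/64 (multiplicity 1), λ = 897/128 (multiplicity 1)


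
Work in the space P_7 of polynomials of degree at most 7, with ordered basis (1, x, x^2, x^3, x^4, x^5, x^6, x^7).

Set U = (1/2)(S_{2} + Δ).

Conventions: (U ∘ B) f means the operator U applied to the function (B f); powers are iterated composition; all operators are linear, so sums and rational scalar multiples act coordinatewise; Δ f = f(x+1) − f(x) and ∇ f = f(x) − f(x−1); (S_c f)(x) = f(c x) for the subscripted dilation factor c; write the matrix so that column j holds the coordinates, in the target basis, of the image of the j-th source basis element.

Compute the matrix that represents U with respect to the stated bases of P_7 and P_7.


image of 1: 1/2
image of x: x + 1/2
image of x^2: 2x^2 + x + 1/2
image of x^3: 4x^3 + (3/2)x^2 + (3/2)x + 1/2
image of x^4: 8x^4 + 2x^3 + 3x^2 + 2x + 1/2
image of x^5: 16x^5 + (5/2)x^4 + 5x^3 + 5x^2 + (5/2)x + 1/2
image of x^6: 32x^6 + 3x^5 + (15/2)x^4 + 10x^3 + (15/2)x^2 + 3x + 1/2
image of x^7: 64x^7 + (7/2)x^6 + (21/2)x^5 + (35/2)x^4 + (35/2)x^3 + (21/2)x^2 + (7/2)x + 1/2
each image's coordinates form column j of the matrix

the matrix is [[1/2, 1/2, 1/2, 1/2, 1/2, 1/2, 1/2, 1/2]; [0, 1, 1, 3/2, 2, 5/2, 3, 7/2]; [0, 0, 2, 3/2, 3, 5, 15/2, 21/2]; [0, 0, 0, 4, 2, 5, 10, 35/2]; [0, 0, 0, 0, 8, 5/2, 15/2, 35/2]; [0, 0, 0, 0, 0, 16, 3, 21/2]; [0, 0, 0, 0, 0, 0, 32, 7/2]; [0, 0, 0, 0, 0, 0, 0, 64]] (rows listed top to bottom)


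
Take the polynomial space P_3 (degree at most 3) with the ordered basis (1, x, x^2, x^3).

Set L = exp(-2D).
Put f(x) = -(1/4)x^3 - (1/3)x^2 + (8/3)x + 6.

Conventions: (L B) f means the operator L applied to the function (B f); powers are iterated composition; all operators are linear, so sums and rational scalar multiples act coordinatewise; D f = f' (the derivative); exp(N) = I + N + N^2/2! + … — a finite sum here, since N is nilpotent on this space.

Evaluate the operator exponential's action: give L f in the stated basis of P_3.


g(x) = -(1/4)x^3 + (7/6)x^2 + x + 4/3

order-1 term: (3/2)x^2 + (4/3)x - 16/3
order-2 term: -3x - 4/3
order-3 term: 2
the series for exp(-2D) f terminates at order 3
exp(-2D) f = -(1/4)x^3 + (7/6)x^2 + x + 4/3


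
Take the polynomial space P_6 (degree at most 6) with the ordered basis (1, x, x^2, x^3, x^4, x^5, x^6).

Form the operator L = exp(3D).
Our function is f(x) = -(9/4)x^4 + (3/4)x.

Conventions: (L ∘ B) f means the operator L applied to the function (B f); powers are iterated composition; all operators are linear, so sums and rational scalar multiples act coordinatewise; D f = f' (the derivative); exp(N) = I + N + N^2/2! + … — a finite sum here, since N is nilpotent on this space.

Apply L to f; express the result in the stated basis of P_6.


the result is g(x) = -(9/4)x^4 - 27x^3 - (243/2)x^2 - (969/4)x - 180

order-1 term: -27x^3 + 9/4
order-2 term: -(243/2)x^2
order-3 term: -243x
order-4 term: -729/4
the series for exp(3D) f terminates at order 4
exp(3D) f = -(9/4)x^4 - 27x^3 - (243/2)x^2 - (969/4)x - 180


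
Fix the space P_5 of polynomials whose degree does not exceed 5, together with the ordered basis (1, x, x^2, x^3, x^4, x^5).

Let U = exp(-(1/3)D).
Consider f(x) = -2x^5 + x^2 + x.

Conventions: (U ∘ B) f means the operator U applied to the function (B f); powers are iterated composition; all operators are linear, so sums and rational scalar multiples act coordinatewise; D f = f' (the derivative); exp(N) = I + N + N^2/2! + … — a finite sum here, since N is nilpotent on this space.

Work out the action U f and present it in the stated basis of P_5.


the result is g(x) = -2x^5 + (10/3)x^4 - (20/9)x^3 + (47/27)x^2 + (17/81)x - 52/243

order-1 term: (10/3)x^4 - (2/3)x - 1/3
order-2 term: -(20/9)x^3 + 1/9
order-3 term: (20/27)x^2
order-4 term: -(10/81)x
order-5 term: 2/243
the series for exp(-(1/3)D) f terminates at order 5
exp(-(1/3)D) f = -2x^5 + (10/3)x^4 - (20/9)x^3 + (47/27)x^2 + (17/81)x - 52/243


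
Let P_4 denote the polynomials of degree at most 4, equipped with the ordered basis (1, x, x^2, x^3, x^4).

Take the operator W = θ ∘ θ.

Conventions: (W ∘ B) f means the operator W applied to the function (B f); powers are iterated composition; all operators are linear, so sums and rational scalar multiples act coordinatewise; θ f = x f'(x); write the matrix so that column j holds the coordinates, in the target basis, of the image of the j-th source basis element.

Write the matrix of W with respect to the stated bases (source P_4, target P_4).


the matrix is [[0, 0, 0, 0, 0]; [0, 1, 0, 0, 0]; [0, 0, 4, 0, 0]; [0, 0, 0, 9, 0]; [0, 0, 0, 0, 16]] (rows listed top to bottom)

image of 1: 0
image of x: x
image of x^2: 4x^2
image of x^3: 9x^3
image of x^4: 16x^4
each image's coordinates form column j of the matrix


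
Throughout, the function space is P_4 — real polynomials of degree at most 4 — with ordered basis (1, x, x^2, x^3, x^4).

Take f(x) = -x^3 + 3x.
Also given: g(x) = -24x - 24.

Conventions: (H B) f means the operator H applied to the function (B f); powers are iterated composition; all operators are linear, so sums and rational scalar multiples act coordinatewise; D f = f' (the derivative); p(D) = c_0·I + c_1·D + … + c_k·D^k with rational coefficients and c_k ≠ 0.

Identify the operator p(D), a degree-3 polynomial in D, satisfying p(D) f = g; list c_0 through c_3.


D^0 f = -x^3 + 3x
D^1 f = -3x^2 + 3
D^2 f = -6x
D^3 f = -6
matching coefficients of g against c_0 f + c_1 Df + … from the top degree down determines the c_i
solution: c_0 = 0, c_1 = 0, c_2 = 4, c_3 = 4

c_0 = 0, c_1 = 0, c_2 = 4, c_3 = 4


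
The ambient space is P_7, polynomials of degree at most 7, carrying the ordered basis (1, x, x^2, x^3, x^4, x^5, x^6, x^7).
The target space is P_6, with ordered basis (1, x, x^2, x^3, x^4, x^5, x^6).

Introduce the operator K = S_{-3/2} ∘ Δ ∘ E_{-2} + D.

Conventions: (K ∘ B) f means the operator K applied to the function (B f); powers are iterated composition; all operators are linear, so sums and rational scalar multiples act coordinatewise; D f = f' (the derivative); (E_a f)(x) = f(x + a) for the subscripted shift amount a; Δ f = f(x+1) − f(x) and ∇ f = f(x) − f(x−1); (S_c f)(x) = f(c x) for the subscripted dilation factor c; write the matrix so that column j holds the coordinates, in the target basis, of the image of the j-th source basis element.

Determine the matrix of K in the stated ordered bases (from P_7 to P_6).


the matrix is [[0, 2, -3, 7, -15, 31, -63, 127]; [0, 0, -1, 27/2, -42, 225/2, -279, 1323/2]; [0, 0, 0, 39/4, -81/2, 315/2, -2025/4, 5859/4]; [0, 0, 0, 0, -19/2, 405/4, -945/2, 14175/8]; [0, 0, 0, 0, 0, 485/16, -3645/16, 19845/16]; [0, 0, 0, 0, 0, 0, -633/16, 15309/32]; [0, 0, 0, 0, 0, 0, 0, 5551/64]] (rows listed top to bottom)

image of 1: 0
image of x: 2
image of x^2: -x - 3
image of x^3: (39/4)x^2 + (27/2)x + 7
image of x^4: -(19/2)x^3 - (81/2)x^2 - 42x - 15
image of x^5: (485/16)x^4 + (405/4)x^3 + (315/2)x^2 + (225/2)x + 31
image of x^6: -(633/16)x^5 - (3645/16)x^4 - (945/2)x^3 - (2025/4)x^2 - 279x - 63
image of x^7: (5551/64)x^6 + (15309/32)x^5 + (19845/16)x^4 + (14175/8)x^3 + (5859/4)x^2 + (1323/2)x + 127
each image's coordinates form column j of the matrix


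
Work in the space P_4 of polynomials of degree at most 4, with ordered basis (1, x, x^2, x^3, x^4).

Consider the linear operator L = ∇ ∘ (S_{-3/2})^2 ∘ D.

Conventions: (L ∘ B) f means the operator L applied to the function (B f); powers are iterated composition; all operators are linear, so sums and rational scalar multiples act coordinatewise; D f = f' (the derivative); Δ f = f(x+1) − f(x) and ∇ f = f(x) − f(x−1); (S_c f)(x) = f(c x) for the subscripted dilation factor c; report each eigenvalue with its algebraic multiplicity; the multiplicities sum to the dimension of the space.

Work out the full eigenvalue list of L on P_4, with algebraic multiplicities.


image of 1: 0
image of x: 0
image of x^2: 9/2
image of x^3: (243/8)x - 243/16
image of x^4: (2187/16)x^2 - (2187/16)x + 729/16
the matrix is upper triangular; its diagonal is (0, 0, 0, 0, 0)
for a triangular matrix the eigenvalues are the diagonal entries, with algebraic multiplicity their repetition count

λ = 0 (multiplicity 5)


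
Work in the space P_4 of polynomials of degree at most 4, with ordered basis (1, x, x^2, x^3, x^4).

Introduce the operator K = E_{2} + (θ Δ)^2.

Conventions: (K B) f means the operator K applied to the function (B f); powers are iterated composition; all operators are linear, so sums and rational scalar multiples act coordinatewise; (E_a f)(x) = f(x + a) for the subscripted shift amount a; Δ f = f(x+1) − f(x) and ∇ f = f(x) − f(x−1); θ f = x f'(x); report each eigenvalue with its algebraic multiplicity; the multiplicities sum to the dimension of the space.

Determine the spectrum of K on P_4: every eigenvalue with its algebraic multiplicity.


image of 1: 1
image of x: x + 2
image of x^2: x^2 + 4x + 4
image of x^3: x^3 + 6x^2 + 24x + 8
image of x^4: x^4 + 8x^3 + 96x^2 + 92x + 16
the matrix is upper triangular; its diagonal is (1, 1, 1, 1, 1)
for a triangular matrix the eigenvalues are the diagonal entries, with algebraic multiplicity their repetition count

λ = 1 (multiplicity 5)


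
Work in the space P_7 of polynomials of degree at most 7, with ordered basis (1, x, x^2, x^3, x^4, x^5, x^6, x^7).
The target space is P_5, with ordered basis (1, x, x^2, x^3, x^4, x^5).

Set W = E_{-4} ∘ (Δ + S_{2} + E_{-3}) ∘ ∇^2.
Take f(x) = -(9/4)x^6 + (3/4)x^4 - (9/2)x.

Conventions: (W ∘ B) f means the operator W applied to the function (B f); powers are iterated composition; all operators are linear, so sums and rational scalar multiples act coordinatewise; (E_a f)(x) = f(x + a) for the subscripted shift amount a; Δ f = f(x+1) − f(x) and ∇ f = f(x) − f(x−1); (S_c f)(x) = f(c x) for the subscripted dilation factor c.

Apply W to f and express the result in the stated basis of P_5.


g(x) = -(2295/2)x^4 + 21330x^3 - (307575/2)x^2 + 518355x - 702402

∇ f = -(27/2)x^5 + (135/4)x^4 - 42x^3 + (117/4)x^2 - (21/2)x - 3
∇ ∇ f = -(135/2)x^4 + 270x^3 - (927/2)x^2 + 387x - 129
Δ ∇^2 f = -270x^3 + 405x^2 - 387x + 126
S_{2} ∇^2 f = -1080x^4 + 2160x^3 - 1854x^2 + 774x - 129
E_{-3} ∇^2 f = -(135/2)x^4 + 1080x^3 - (13077/2)x^2 + 17748x - 18219
(Δ + S_{2} + E_{-3}) ∇^2 f = -(2295/2)x^4 + 2970x^3 - (15975/2)x^2 + 18135x - 18222
E_{-4} (Δ + S_{2} + E_{-3}) ∇^2 f = -(2295/2)x^4 + 21330x^3 - (307575/2)x^2 + 518355x - 702402


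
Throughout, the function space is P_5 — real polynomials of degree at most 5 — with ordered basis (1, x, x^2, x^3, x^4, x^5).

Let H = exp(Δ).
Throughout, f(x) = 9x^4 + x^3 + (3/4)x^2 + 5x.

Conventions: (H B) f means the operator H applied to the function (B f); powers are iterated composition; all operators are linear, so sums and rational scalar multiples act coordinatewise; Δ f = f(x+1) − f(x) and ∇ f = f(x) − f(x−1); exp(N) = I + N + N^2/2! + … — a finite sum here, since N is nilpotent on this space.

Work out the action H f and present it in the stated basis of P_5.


the result is g(x) = 9x^4 + 37x^3 + (447/4)x^2 + (385/2)x + 293/2

order-1 term: 36x^3 + 57x^2 + (81/2)x + 63/4
order-2 term: 54x^2 + 111x + 267/4
order-3 term: 36x + 55
order-4 term: 9
the series for exp(Δ) f terminates at order 4
exp(Δ) f = 9x^4 + 37x^3 + (447/4)x^2 + (385/2)x + 293/2


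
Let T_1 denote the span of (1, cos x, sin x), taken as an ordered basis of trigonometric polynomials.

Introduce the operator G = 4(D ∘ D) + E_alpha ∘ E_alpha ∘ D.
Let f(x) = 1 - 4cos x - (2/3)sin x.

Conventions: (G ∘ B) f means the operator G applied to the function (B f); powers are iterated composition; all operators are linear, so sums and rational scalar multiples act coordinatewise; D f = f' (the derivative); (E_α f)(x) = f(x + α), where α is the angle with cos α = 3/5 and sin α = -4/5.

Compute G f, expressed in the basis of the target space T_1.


the image equals g(x) = (926/75)cos x + (68/75)sin x

D f = -(2/3)cos x + 4sin x
D D f = 4cos x + (2/3)sin x
(4(D ∘ D)) f = 16cos x + (8/3)sin x
D f = -(2/3)cos x + 4sin x
E_alpha D f = -(18/5)cos x + (28/15)sin x
E_alpha (E_alpha ∘ D) f = -(274/75)cos x - (44/25)sin x
(4(D ∘ D) + E_alpha ∘ E_alpha ∘ D) f = (926/75)cos x + (68/75)sin x


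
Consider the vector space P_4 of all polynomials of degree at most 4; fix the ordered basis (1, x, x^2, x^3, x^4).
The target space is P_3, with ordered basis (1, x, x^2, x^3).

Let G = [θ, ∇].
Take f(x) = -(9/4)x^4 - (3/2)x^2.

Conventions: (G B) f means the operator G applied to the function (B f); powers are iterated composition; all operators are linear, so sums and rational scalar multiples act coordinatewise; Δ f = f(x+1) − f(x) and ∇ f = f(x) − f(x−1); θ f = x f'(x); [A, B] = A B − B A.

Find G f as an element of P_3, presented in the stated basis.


g(x) = 9x^3 - 27x^2 + 30x - 12

∇ f = -9x^3 + (27/2)x^2 - 12x + 15/4
θ ∇ f = -27x^3 + 27x^2 - 12x
θ f = -9x^4 - 3x^2
∇ θ f = -36x^3 + 54x^2 - 42x + 12
[θ, ∇] f = 9x^3 - 27x^2 + 30x - 12


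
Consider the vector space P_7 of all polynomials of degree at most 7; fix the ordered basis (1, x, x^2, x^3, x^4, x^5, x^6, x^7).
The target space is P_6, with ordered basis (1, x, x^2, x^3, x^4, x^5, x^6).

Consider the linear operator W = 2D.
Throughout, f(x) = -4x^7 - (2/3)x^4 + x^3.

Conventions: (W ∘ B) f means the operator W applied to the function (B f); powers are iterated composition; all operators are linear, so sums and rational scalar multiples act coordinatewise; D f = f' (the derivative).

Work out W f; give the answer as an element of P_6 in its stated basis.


D f = -28x^6 - (8/3)x^3 + 3x^2
(2D) f = -56x^6 - (16/3)x^3 + 6x^2

g(x) = -56x^6 - (16/3)x^3 + 6x^2


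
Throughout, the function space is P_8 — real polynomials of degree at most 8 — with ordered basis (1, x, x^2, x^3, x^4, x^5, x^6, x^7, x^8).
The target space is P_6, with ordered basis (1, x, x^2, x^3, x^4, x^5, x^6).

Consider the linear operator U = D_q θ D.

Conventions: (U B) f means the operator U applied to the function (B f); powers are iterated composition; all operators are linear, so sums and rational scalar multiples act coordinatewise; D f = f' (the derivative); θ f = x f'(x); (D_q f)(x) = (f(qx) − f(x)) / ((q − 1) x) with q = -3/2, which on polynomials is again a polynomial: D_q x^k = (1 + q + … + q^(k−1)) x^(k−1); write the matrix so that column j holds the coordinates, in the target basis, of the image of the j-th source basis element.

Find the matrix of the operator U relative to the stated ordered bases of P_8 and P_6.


the matrix is [[0, 0, 2, 0, 0, 0, 0, 0, 0]; [0, 0, 0, -3, 0, 0, 0, 0, 0]; [0, 0, 0, 0, 21, 0, 0, 0, 0]; [0, 0, 0, 0, 0, -65/2, 0, 0, 0]; [0, 0, 0, 0, 0, 0, 825/8, 0, 0]; [0, 0, 0, 0, 0, 0, 0, -2793/16, 0]; [0, 0, 0, 0, 0, 0, 0, 0, 3241/8]] (rows listed top to bottom)

image of 1: 0
image of x: 0
image of x^2: 2
image of x^3: -3x
image of x^4: 21x^2
image of x^5: -(65/2)x^3
image of x^6: (825/8)x^4
image of x^7: -(2793/16)x^5
image of x^8: (3241/8)x^6
each image's coordinates form column j of the matrix


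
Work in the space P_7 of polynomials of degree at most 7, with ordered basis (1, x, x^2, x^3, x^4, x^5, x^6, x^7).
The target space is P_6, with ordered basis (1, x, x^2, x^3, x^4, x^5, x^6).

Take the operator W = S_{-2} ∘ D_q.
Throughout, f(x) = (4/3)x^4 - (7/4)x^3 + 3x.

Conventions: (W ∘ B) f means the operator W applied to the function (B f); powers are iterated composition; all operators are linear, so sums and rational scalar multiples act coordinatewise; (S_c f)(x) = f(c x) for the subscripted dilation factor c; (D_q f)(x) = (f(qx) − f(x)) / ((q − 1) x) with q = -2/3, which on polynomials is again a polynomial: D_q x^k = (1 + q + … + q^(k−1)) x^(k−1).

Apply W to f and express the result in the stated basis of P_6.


g(x) = -(416/81)x^3 - (49/9)x^2 + 3

D_q f = (52/81)x^3 - (49/36)x^2 + 3
S_{-2} D_q f = -(416/81)x^3 - (49/9)x^2 + 3


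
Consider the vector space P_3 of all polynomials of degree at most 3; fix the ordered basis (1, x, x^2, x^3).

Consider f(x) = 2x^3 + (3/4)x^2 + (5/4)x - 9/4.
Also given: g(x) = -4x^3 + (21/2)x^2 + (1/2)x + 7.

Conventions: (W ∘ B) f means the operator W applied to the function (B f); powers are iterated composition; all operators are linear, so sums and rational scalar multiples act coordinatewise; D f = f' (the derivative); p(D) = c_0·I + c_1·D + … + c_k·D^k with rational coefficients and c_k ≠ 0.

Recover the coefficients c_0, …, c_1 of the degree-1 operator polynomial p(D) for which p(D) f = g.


c_0 = -2, c_1 = 2

D^0 f = 2x^3 + (3/4)x^2 + (5/4)x - 9/4
D^1 f = 6x^2 + (3/2)x + 5/4
matching coefficients of g against c_0 f + c_1 Df + … from the top degree down determines the c_i
solution: c_0 = -2, c_1 = 2


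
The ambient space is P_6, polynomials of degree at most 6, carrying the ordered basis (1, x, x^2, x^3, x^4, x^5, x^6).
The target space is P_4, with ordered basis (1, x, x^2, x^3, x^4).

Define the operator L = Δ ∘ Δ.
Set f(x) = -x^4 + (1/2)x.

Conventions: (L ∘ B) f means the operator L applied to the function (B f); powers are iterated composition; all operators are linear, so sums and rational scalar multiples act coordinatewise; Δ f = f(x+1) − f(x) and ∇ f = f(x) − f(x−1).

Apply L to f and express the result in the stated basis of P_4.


g(x) = -12x^2 - 24x - 14

Δ f = -4x^3 - 6x^2 - 4x - 1/2
Δ Δ f = -12x^2 - 24x - 14


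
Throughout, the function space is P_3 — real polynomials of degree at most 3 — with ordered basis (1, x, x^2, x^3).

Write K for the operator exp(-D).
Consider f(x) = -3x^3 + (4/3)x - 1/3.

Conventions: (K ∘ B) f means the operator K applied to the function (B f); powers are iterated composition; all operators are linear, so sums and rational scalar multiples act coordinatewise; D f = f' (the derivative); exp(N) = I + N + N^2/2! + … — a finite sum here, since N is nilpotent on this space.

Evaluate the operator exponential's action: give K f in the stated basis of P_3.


the result is g(x) = -3x^3 + 9x^2 - (23/3)x + 4/3

order-1 term: 9x^2 - 4/3
order-2 term: -9x
order-3 term: 3
the series for exp(-D) f terminates at order 3
exp(-D) f = -3x^3 + 9x^2 - (23/3)x + 4/3


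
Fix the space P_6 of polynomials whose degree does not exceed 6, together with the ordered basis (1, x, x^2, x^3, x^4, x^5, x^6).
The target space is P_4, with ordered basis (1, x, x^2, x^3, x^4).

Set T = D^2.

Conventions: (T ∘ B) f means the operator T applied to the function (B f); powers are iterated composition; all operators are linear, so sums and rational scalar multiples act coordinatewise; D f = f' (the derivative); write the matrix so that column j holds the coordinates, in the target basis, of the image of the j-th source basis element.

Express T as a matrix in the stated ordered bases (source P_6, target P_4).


the matrix is [[0, 0, 2, 0, 0, 0, 0]; [0, 0, 0, 6, 0, 0, 0]; [0, 0, 0, 0, 12, 0, 0]; [0, 0, 0, 0, 0, 20, 0]; [0, 0, 0, 0, 0, 0, 30]] (rows listed top to bottom)

image of 1: 0
image of x: 0
image of x^2: 2
image of x^3: 6x
image of x^4: 12x^2
image of x^5: 20x^3
image of x^6: 30x^4
each image's coordinates form column j of the matrix


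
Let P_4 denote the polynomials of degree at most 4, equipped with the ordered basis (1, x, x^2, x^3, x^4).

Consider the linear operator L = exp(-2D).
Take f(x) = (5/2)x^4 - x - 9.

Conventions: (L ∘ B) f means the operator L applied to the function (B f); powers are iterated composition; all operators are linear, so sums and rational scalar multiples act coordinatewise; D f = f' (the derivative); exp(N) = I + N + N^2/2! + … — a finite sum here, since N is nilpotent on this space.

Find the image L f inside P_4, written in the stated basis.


order-1 term: -20x^3 + 2
order-2 term: 60x^2
order-3 term: -80x
order-4 term: 40
the series for exp(-2D) f terminates at order 4
exp(-2D) f = (5/2)x^4 - 20x^3 + 60x^2 - 81x + 33

the image equals g(x) = (5/2)x^4 - 20x^3 + 60x^2 - 81x + 33


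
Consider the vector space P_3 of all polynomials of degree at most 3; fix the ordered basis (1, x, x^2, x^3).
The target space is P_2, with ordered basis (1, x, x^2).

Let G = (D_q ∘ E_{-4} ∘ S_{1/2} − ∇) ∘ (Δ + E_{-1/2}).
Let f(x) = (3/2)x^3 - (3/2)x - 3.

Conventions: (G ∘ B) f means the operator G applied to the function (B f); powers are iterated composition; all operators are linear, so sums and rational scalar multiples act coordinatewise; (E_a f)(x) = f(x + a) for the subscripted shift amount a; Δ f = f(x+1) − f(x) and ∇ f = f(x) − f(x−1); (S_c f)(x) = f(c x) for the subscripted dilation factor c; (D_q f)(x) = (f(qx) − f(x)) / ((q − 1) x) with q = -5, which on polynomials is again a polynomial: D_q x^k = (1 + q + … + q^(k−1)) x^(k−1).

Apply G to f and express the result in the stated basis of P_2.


g(x) = -(9/16)x^2 + (27/4)x + 51/16

Δ f = (9/2)x^2 + (9/2)x
E_{-1/2} f = (3/2)x^3 - (9/4)x^2 - (3/8)x - 39/16
(Δ + E_{-1/2}) f = (3/2)x^3 + (9/4)x^2 + (33/8)x - 39/16
S_{1/2} (Δ + E_{-1/2}) f = (3/16)x^3 + (9/16)x^2 + (33/16)x - 39/16
E_{-4} S_{1/2} (Δ + E_{-1/2}) f = (3/16)x^3 - (27/16)x^2 + (105/16)x - 219/16
D_q E_{-4} S_{1/2} (Δ + E_{-1/2}) f = (63/16)x^2 + (27/4)x + 105/16
∇ (Δ + E_{-1/2}) f = (9/2)x^2 + 27/8
(-∇) (Δ + E_{-1/2}) f = -(9/2)x^2 - 27/8
(D_q ∘ E_{-4} ∘ S_{1/2} − ∇) (Δ + E_{-1/2}) f = -(9/16)x^2 + (27/4)x + 51/16


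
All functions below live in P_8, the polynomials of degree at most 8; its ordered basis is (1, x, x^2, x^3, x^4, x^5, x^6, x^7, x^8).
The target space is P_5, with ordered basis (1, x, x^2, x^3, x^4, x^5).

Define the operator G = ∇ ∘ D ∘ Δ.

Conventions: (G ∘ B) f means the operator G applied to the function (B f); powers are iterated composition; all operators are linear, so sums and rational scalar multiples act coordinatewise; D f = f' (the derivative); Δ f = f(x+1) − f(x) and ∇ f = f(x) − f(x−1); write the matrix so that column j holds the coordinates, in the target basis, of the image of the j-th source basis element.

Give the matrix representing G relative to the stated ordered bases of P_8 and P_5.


image of 1: 0
image of x: 0
image of x^2: 0
image of x^3: 6
image of x^4: 24x
image of x^5: 60x^2 + 10
image of x^6: 120x^3 + 60x
image of x^7: 210x^4 + 210x^2 + 14
image of x^8: 336x^5 + 560x^3 + 112x
each image's coordinates form column j of the matrix

the matrix is [[0, 0, 0, 6, 0, 10, 0, 14, 0]; [0, 0, 0, 0, 24, 0, 60, 0, 112]; [0, 0, 0, 0, 0, 60, 0, 210, 0]; [0, 0, 0, 0, 0, 0, 120, 0, 560]; [0, 0, 0, 0, 0, 0, 0, 210, 0]; [0, 0, 0, 0, 0, 0, 0, 0, 336]] (rows listed top to bottom)


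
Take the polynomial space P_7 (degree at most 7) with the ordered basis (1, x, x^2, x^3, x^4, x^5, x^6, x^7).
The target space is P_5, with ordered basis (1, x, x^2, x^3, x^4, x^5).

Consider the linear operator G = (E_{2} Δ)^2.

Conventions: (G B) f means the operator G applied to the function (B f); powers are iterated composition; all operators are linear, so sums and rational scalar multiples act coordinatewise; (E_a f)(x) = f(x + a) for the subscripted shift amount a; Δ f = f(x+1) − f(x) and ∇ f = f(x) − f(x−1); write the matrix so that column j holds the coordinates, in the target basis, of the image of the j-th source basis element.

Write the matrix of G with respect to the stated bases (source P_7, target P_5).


image of 1: 0
image of x: 0
image of x^2: 2
image of x^3: 6x + 30
image of x^4: 12x^2 + 120x + 302
image of x^5: 20x^3 + 300x^2 + 1510x + 2550
image of x^6: 30x^4 + 600x^3 + 4530x^2 + 15300x + 19502
image of x^7: 42x^5 + 1050x^4 + 10570x^3 + 53550x^2 + 136514x + 140070
each image's coordinates form column j of the matrix

the matrix is [[0, 0, 2, 30, 302, 2550, 19502, 140070]; [0, 0, 0, 6, 120, 1510, 15300, 136514]; [0, 0, 0, 0, 12, 300, 4530, 53550]; [0, 0, 0, 0, 0, 20, 600, 10570]; [0, 0, 0, 0, 0, 0, 30, 1050]; [0, 0, 0, 0, 0, 0, 0, 42]] (rows listed top to bottom)


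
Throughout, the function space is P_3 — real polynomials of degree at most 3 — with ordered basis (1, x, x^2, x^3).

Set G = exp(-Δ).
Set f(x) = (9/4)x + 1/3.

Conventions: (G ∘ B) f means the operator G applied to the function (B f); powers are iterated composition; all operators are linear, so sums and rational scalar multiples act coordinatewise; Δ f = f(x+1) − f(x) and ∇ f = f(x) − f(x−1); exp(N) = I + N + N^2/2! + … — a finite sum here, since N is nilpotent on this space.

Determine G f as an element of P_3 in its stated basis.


the result is g(x) = (9/4)x - 23/12

order-1 term: -9/4
the series for exp(-Δ) f terminates at order 1
exp(-Δ) f = (9/4)x - 23/12


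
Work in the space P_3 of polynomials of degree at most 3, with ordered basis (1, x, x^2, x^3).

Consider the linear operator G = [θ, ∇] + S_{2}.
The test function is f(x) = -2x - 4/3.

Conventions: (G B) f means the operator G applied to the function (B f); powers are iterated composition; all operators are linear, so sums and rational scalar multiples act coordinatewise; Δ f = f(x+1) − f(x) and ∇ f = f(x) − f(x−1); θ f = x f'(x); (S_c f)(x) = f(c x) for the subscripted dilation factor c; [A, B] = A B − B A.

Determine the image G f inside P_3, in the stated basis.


∇ f = -2
θ ∇ f = 0
θ f = -2x
∇ θ f = -2
[θ, ∇] f = 2
S_{2} f = -4x - 4/3
([θ, ∇] + S_{2}) f = -4x + 2/3

the result is g(x) = -4x + 2/3


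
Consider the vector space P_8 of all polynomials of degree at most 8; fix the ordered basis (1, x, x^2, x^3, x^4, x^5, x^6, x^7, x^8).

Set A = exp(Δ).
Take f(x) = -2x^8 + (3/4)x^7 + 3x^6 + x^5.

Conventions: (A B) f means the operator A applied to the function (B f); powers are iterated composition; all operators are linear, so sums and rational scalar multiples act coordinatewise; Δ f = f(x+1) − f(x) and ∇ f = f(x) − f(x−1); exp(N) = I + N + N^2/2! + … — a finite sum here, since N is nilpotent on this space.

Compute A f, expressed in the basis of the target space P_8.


the image equals g(x) = -2x^8 - (61/4)x^7 - (415/4)x^6 - (1019/2)x^5 - (7495/4)x^4 - (20441/4)x^3 - 9824x^2 - (47821/4)x - 27845/4

order-1 term: -16x^7 - (203/4)x^6 - (313/4)x^5 - (255/4)x^4 - (63/4)x^3 + (59/4)x^2 + (49/4)x + 11/4
order-2 term: -56x^6 - (1281/4)x^5 - (3425/4)x^4 - (5225/4)x^3 - (4619/4)x^2 - (2161/4)x - 395/4
order-3 term: -112x^5 - (3255/4)x^4 - (5165/2)x^3 - (17465/4)x^2 - (7727/2)x - 5645/4
order-4 term: -140x^4 - (4375/4)x^3 - (6875/2)x^2 - (20295/4)x - 5869/2
order-5 term: -112x^3 - (3297/4)x^2 - (8573/4)x - 1949
order-6 term: -56x^2 - (1323/4)x - 2053/4
order-7 term: -16x - 221/4
order-8 term: -2
the series for exp(Δ) f terminates at order 8
exp(Δ) f = -2x^8 - (61/4)x^7 - (415/4)x^6 - (1019/2)x^5 - (7495/4)x^4 - (20441/4)x^3 - 9824x^2 - (47821/4)x - 27845/4


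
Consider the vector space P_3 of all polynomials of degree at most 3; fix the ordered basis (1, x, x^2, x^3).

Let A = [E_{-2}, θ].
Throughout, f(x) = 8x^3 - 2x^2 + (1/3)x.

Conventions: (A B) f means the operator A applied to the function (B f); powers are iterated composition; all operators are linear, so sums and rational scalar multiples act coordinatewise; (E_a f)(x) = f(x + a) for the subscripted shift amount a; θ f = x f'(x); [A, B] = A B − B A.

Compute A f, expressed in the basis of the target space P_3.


θ f = 24x^3 - 4x^2 + (1/3)x
E_{-2} θ f = 24x^3 - 148x^2 + (913/3)x - 626/3
E_{-2} f = 8x^3 - 50x^2 + (313/3)x - 218/3
θ E_{-2} f = 24x^3 - 100x^2 + (313/3)x
[E_{-2}, θ] f = -48x^2 + 200x - 626/3

g(x) = -48x^2 + 200x - 626/3


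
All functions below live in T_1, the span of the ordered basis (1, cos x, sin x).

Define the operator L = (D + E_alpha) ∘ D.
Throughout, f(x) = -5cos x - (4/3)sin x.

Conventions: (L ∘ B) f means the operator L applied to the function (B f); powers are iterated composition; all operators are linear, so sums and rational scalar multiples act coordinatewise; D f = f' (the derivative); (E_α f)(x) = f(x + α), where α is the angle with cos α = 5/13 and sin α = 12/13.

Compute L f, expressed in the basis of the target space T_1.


the image equals g(x) = (355/39)cos x + (175/39)sin x

D f = -(4/3)cos x + 5sin x
D D f = 5cos x + (4/3)sin x
E_alpha D f = (160/39)cos x + (41/13)sin x
(D + E_alpha) D f = (355/39)cos x + (175/39)sin x


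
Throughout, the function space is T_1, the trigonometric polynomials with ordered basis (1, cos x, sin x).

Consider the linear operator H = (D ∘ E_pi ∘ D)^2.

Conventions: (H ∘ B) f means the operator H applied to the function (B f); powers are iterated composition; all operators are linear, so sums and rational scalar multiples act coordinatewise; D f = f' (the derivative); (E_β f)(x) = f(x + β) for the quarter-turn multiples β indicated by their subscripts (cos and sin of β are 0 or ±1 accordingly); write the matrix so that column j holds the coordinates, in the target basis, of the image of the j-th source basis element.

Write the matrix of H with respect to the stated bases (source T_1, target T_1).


image of 1: 0
image of cos x: cos x
image of sin x: sin x
each image's coordinates form column j of the matrix

the matrix is [[0, 0, 0]; [0, 1, 0]; [0, 0, 1]] (rows listed top to bottom)


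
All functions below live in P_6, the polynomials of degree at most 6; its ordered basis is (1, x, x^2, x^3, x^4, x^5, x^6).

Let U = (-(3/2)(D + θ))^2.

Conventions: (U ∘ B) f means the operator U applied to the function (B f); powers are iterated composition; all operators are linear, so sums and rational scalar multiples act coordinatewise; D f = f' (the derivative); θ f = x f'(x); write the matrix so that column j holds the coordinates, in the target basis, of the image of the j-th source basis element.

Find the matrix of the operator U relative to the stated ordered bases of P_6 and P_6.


image of 1: 0
image of x: (9/4)x + 9/4
image of x^2: 9x^2 + (27/2)x + 9/2
image of x^3: (81/4)x^3 + (135/4)x^2 + (27/2)x
image of x^4: 36x^4 + 63x^3 + 27x^2
image of x^5: (225/4)x^5 + (405/4)x^4 + 45x^3
image of x^6: 81x^6 + (297/2)x^5 + (135/2)x^4
each image's coordinates form column j of the matrix

the matrix is [[0, 9/4, 9/2, 0, 0, 0, 0]; [0, 9/4, 27/2, 27/2, 0, 0, 0]; [0, 0, 9, 135/4, 27, 0, 0]; [0, 0, 0, 81/4, 63, 45, 0]; [0, 0, 0, 0, 36, 405/4, 135/2]; [0, 0, 0, 0, 0, 225/4, 297/2]; [0, 0, 0, 0, 0, 0, 81]] (rows listed top to bottom)


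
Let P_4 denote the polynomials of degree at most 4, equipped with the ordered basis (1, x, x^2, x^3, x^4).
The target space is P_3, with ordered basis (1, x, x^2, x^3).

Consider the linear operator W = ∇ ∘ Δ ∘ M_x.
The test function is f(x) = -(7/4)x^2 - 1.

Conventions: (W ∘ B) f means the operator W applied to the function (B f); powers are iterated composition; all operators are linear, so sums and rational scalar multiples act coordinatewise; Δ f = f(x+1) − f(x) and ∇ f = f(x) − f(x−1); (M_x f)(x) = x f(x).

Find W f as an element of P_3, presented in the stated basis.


the result is g(x) = -(21/2)x

M_x f = -(7/4)x^3 - x
Δ M_x f = -(21/4)x^2 - (21/4)x - 11/4
∇ Δ M_x f = -(21/2)x


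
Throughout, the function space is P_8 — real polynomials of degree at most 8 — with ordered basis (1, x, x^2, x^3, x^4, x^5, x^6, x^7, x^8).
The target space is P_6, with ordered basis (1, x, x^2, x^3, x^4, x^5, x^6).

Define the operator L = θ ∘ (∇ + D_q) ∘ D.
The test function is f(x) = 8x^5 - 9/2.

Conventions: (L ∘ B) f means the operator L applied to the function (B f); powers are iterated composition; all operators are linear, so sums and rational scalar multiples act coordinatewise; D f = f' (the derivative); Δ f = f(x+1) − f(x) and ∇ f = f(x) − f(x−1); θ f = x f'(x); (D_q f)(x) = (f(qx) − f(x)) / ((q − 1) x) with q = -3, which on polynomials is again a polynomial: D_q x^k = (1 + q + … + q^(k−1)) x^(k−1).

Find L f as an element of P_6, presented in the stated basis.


D f = 40x^4
∇ D f = 160x^3 - 240x^2 + 160x - 40
D_q D f = -800x^3
(∇ + D_q) D f = -640x^3 - 240x^2 + 160x - 40
θ (∇ + D_q) D f = -1920x^3 - 480x^2 + 160x

the result is g(x) = -1920x^3 - 480x^2 + 160x


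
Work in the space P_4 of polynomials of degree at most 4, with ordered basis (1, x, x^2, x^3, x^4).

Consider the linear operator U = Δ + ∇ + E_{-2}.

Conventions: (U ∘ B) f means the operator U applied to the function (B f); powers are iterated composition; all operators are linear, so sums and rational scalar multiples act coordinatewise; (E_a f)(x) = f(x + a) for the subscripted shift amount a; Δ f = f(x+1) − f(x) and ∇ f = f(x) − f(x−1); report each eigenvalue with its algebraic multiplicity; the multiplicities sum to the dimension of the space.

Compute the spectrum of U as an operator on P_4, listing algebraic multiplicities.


λ = 1 (multiplicity 5)

image of 1: 1
image of x: x
image of x^2: x^2 + 4
image of x^3: x^3 + 12x - 6
image of x^4: x^4 + 24x^2 - 24x + 16
the matrix is upper triangular; its diagonal is (1, 1, 1, 1, 1)
for a triangular matrix the eigenvalues are the diagonal entries, with algebraic multiplicity their repetition count


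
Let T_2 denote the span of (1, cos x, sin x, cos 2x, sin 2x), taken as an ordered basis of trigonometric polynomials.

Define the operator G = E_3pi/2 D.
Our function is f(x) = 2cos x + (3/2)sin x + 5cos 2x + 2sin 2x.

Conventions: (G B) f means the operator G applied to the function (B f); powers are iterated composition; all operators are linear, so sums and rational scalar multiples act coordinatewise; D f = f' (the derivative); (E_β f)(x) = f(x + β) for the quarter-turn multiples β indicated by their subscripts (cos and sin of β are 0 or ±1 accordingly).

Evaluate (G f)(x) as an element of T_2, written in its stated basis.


g(x) = 2cos x + (3/2)sin x - 4cos 2x + 10sin 2x

D f = (3/2)cos x - 2sin x + 4cos 2x - 10sin 2x
E_3pi/2 D f = 2cos x + (3/2)sin x - 4cos 2x + 10sin 2x


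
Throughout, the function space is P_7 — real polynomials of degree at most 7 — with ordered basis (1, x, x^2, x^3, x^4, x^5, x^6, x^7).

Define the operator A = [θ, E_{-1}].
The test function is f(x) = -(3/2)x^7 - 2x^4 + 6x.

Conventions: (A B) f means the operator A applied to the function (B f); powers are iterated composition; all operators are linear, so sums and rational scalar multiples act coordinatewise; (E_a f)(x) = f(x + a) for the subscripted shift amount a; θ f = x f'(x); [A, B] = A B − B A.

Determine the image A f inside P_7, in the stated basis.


the result is g(x) = -(21/2)x^6 + 63x^5 - (315/2)x^4 + 202x^3 - (267/2)x^2 + 39x + 7/2

E_{-1} f = -(3/2)x^7 + (21/2)x^6 - (63/2)x^5 + (101/2)x^4 - (89/2)x^3 + (39/2)x^2 + (7/2)x - 13/2
θ E_{-1} f = -(21/2)x^7 + 63x^6 - (315/2)x^5 + 202x^4 - (267/2)x^3 + 39x^2 + (7/2)x
θ f = -(21/2)x^7 - 8x^4 + 6x
E_{-1} θ f = -(21/2)x^7 + (147/2)x^6 - (441/2)x^5 + (719/2)x^4 - (671/2)x^3 + (345/2)x^2 - (71/2)x - 7/2
[θ, E_{-1}] f = -(21/2)x^6 + 63x^5 - (315/2)x^4 + 202x^3 - (267/2)x^2 + 39x + 7/2


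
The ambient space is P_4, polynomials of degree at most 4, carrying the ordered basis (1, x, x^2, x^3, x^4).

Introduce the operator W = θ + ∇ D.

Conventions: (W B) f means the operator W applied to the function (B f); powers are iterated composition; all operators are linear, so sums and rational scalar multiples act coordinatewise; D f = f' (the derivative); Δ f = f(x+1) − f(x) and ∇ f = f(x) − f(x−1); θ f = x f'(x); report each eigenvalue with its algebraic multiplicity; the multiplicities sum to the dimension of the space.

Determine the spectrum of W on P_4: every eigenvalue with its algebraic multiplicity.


image of 1: 0
image of x: x
image of x^2: 2x^2 + 2
image of x^3: 3x^3 + 6x - 3
image of x^4: 4x^4 + 12x^2 - 12x + 4
the matrix is upper triangular; its diagonal is (0, 1, 2, 3, 4)
for a triangular matrix the eigenvalues are the diagonal entries, with algebraic multiplicity their repetition count

λ = 0 (multiplicity 1), λ = 1 (multiplicity 1), λ = 2 (multiplicity 1), λ = 3 (multiplicity 1), λ = 4 (multiplicity 1)


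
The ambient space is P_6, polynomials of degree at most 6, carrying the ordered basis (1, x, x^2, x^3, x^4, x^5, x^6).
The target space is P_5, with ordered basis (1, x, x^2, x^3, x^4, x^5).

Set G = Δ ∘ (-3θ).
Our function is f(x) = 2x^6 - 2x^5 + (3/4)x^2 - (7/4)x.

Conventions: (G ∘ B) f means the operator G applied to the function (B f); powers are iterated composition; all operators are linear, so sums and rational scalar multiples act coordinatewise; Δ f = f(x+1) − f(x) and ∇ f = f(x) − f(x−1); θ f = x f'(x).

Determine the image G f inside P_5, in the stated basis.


θ f = 12x^6 - 10x^5 + (3/2)x^2 - (7/4)x
(-3θ) f = -36x^6 + 30x^5 - (9/2)x^2 + (21/4)x
Δ (-3θ) f = -216x^5 - 390x^4 - 420x^3 - 240x^2 - 75x - 21/4

g(x) = -216x^5 - 390x^4 - 420x^3 - 240x^2 - 75x - 21/4


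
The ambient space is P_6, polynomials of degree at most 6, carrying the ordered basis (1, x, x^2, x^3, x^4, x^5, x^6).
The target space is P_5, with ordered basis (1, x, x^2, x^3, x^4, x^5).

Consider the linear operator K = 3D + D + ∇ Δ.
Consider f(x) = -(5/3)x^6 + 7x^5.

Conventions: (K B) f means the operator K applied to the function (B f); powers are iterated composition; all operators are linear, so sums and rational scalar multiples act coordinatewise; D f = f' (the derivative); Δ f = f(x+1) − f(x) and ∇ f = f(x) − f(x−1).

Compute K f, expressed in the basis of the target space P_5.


g(x) = -40x^5 + 90x^4 + 140x^3 - 50x^2 + 70x - 10/3

D f = -10x^5 + 35x^4
(3D) f = -30x^5 + 105x^4
D f = -10x^5 + 35x^4
Δ f = -10x^5 + 10x^4 + (110/3)x^3 + 45x^2 + 25x + 16/3
∇ Δ f = -50x^4 + 140x^3 - 50x^2 + 70x - 10/3
(3D + D + ∇ Δ) f = -40x^5 + 90x^4 + 140x^3 - 50x^2 + 70x - 10/3


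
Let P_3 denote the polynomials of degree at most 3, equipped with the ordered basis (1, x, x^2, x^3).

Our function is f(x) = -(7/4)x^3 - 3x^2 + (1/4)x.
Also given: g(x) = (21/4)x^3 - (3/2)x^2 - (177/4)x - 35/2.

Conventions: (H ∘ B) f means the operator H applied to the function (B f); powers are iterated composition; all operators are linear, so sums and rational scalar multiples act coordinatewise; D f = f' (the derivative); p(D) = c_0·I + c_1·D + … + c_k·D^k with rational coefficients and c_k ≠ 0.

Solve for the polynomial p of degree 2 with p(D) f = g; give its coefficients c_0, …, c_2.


c_0 = -3, c_1 = 2, c_2 = 3

D^0 f = -(7/4)x^3 - 3x^2 + (1/4)x
D^1 f = -(21/4)x^2 - 6x + 1/4
D^2 f = -(21/2)x - 6
matching coefficients of g against c_0 f + c_1 Df + … from the top degree down determines the c_i
solution: c_0 = -3, c_1 = 2, c_2 = 3


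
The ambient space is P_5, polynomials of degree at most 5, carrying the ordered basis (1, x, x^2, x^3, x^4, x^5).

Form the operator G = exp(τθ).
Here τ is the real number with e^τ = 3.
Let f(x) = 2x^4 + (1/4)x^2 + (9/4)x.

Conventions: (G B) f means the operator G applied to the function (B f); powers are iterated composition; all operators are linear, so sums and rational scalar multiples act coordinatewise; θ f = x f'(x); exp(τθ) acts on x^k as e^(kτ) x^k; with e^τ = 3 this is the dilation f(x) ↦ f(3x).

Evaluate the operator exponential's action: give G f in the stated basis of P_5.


exp(τθ) x^k = e^(kτ) x^k; with e^τ = 3 this sends x^k to 3^k x^k
x ↦ 3 x
x^2 ↦ 9 x^2
x^4 ↦ 81 x^4
applying this coordinatewise to f: exp(τθ) f = 162x^4 + (9/4)x^2 + (27/4)x

the result is g(x) = 162x^4 + (9/4)x^2 + (27/4)x
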